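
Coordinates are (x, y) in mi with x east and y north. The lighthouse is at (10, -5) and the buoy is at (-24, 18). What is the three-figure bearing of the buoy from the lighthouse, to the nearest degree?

304°

Δeast = -24 − 10 = -34.00; Δnorth = 18 − -5 = 23.00.
Bearing = atan2(Δeast, Δnorth) mod 360° = 304.08° ≈ 304°.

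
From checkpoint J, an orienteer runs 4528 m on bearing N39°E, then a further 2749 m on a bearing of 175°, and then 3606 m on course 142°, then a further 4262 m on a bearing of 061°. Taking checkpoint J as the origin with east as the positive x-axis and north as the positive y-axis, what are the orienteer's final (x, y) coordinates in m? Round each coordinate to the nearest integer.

(9037, 5)

Leg 1 (N39°E, 4528 m): east 4528 sin 39° = 2849.56, north 4528 cos 39° = 3518.92
Leg 2 (175°, 2749 m): east 2749 sin 175° = 239.59, north 2749 cos 175° = -2738.54
Leg 3 (142°, 3606 m): east 3606 sin 142° = 2220.08, north 3606 cos 142° = -2841.57
Leg 4 (061°, 4262 m): east 4262 sin 61° = 3727.63, north 4262 cos 61° = 2066.26
Summing: 9036.86 m east, 5.07 m north → (9037, 5).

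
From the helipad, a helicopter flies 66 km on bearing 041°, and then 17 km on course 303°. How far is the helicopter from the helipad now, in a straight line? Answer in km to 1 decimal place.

Leg 1 (041°, 66 km): east 66 sin 41° = 43.30, north 66 cos 41° = 49.81
Leg 2 (303°, 17 km): east 17 sin 303° = -14.26, north 17 cos 303° = 9.26
Net: 29.04 east, 59.07 north. Distance = √((29.04)² + (59.07)²) = 65.823 km.

65.8 km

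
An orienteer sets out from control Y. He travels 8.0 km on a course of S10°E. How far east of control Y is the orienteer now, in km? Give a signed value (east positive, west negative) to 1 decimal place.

Leg 1 (S10°E, 8.0 km): east 8.0 sin 170° = 1.39, north 8.0 cos 170° = -7.88
Net east component: 1.39 km.

1.4 km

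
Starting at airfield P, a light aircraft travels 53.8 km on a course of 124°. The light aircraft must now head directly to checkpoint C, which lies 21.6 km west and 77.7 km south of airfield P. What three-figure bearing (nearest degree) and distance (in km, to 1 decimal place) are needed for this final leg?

234°, 81.5 km

Leg 1 (124°, 53.8 km): east 53.8 sin 124° = 44.60, north 53.8 cos 124° = -30.08
Current position: (44.60, -30.08). Target: (-21.6, -77.7). Remaining: Δeast = -66.20, Δnorth = -47.62.
Bearing = atan2(-66.20, -47.62) mod 360° = 234.27°; distance = √((-66.20)² + (-47.62)²) = 81.547 km.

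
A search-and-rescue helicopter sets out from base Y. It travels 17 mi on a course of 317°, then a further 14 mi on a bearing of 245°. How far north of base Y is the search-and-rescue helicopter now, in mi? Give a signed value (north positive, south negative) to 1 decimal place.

Leg 1 (317°, 17 mi): east 17 sin 317° = -11.59, north 17 cos 317° = 12.43
Leg 2 (245°, 14 mi): east 14 sin 245° = -12.69, north 14 cos 245° = -5.92
Net north component: 6.52 mi.

6.5 mi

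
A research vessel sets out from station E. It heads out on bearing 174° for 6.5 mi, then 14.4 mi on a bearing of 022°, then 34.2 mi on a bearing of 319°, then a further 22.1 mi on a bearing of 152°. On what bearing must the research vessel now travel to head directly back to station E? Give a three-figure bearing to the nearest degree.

Leg 1 (174°, 6.5 mi): east 6.5 sin 174° = 0.68, north 6.5 cos 174° = -6.46
Leg 2 (022°, 14.4 mi): east 14.4 sin 22° = 5.39, north 14.4 cos 22° = 13.35
Leg 3 (319°, 34.2 mi): east 34.2 sin 319° = -22.44, north 34.2 cos 319° = 25.81
Leg 4 (152°, 22.1 mi): east 22.1 sin 152° = 10.38, north 22.1 cos 152° = -19.51
Net displacement: -5.99 east, 13.18 north. Direction back to start is (5.99, -13.18): bearing = atan2(5.99, -13.18) mod 360° = 155.57° ≈ 156°.

156°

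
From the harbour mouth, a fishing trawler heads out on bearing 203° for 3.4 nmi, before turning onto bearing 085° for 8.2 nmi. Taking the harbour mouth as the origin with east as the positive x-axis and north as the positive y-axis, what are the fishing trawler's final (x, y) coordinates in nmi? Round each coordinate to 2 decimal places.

Leg 1 (203°, 3.4 nmi): east 3.4 sin 203° = -1.33, north 3.4 cos 203° = -3.13
Leg 2 (085°, 8.2 nmi): east 8.2 sin 85° = 8.17, north 8.2 cos 85° = 0.71
Summing: 6.84 nmi east, -2.42 nmi north → (6.84, -2.42).

(6.84, -2.42)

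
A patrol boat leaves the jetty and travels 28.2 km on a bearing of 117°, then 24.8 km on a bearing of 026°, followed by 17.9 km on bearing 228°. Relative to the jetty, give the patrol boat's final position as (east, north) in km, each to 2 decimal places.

Leg 1 (117°, 28.2 km): east 28.2 sin 117° = 25.13, north 28.2 cos 117° = -12.80
Leg 2 (026°, 24.8 km): east 24.8 sin 26° = 10.87, north 24.8 cos 26° = 22.29
Leg 3 (228°, 17.9 km): east 17.9 sin 228° = -13.30, north 17.9 cos 228° = -11.98
Summing: 22.70 km east, -2.49 km north → (22.70, -2.49).

(22.70, -2.49)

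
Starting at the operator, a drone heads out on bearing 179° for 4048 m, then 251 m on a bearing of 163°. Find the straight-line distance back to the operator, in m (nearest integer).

4290 m

Leg 1 (179°, 4048 m): east 4048 sin 179° = 70.65, north 4048 cos 179° = -4047.38
Leg 2 (163°, 251 m): east 251 sin 163° = 73.39, north 251 cos 163° = -240.03
Net: 144.03 east, -4287.42 north. Distance = √((144.03)² + (-4287.42)²) = 4289.835 m.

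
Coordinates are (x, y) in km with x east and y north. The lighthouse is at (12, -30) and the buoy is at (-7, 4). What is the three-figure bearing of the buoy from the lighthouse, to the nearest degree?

Δeast = -7 − 12 = -19.00; Δnorth = 4 − -30 = 34.00.
Bearing = atan2(Δeast, Δnorth) mod 360° = 330.80° ≈ 331°.

331°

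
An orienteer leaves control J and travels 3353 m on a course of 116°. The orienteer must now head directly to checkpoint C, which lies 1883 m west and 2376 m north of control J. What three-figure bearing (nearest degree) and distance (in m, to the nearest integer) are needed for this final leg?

Leg 1 (116°, 3353 m): east 3353 sin 116° = 3013.66, north 3353 cos 116° = -1469.86
Current position: (3013.66, -1469.86). Target: (-1883, 2376). Remaining: Δeast = -4896.66, Δnorth = 3845.86.
Bearing = atan2(-4896.66, 3845.86) mod 360° = 308.15°; distance = √((-4896.66)² + (3845.86)²) = 6226.385 m.

308°, 6226 m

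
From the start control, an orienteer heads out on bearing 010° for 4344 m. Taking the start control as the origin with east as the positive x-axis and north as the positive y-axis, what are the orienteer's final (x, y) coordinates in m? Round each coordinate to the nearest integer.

(754, 4278)

Leg 1 (010°, 4344 m): east 4344 sin 10° = 754.33, north 4344 cos 10° = 4278.00
Summing: 754.33 m east, 4278.00 m north → (754, 4278).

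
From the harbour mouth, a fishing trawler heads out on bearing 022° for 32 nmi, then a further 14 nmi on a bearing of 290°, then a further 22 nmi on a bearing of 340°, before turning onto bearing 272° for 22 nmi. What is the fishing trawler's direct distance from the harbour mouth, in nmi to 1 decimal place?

Leg 1 (022°, 32 nmi): east 32 sin 22° = 11.99, north 32 cos 22° = 29.67
Leg 2 (290°, 14 nmi): east 14 sin 290° = -13.16, north 14 cos 290° = 4.79
Leg 3 (340°, 22 nmi): east 22 sin 340° = -7.52, north 22 cos 340° = 20.67
Leg 4 (272°, 22 nmi): east 22 sin 272° = -21.99, north 22 cos 272° = 0.77
Net: -30.68 east, 55.90 north. Distance = √((-30.68)² + (55.90)²) = 63.765 nmi.

63.8 nmi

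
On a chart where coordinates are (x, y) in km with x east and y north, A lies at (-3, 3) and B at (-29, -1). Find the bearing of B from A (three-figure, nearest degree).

Δeast = -29 − -3 = -26.00; Δnorth = -1 − 3 = -4.00.
Bearing = atan2(Δeast, Δnorth) mod 360° = 261.25° ≈ 261°.

261°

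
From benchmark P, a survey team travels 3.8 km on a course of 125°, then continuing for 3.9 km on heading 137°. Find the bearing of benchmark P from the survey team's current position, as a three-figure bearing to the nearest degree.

Leg 1 (125°, 3.8 km): east 3.8 sin 125° = 3.11, north 3.8 cos 125° = -2.18
Leg 2 (137°, 3.9 km): east 3.9 sin 137° = 2.66, north 3.9 cos 137° = -2.85
Net displacement: 5.77 east, -5.03 north. Direction back to start is (-5.77, 5.03): bearing = atan2(-5.77, 5.03) mod 360° = 311.08° ≈ 311°.

311°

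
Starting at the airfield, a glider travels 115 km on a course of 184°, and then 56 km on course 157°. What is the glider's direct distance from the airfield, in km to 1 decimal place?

166.8 km

Leg 1 (184°, 115 km): east 115 sin 184° = -8.02, north 115 cos 184° = -114.72
Leg 2 (157°, 56 km): east 56 sin 157° = 21.88, north 56 cos 157° = -51.55
Net: 13.86 east, -166.27 north. Distance = √((13.86)² + (-166.27)²) = 166.845 km.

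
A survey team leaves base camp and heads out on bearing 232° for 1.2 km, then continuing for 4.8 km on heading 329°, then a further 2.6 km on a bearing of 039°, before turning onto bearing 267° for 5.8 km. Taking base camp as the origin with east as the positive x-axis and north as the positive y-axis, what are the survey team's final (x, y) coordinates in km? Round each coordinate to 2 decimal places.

(-7.57, 5.09)

Leg 1 (232°, 1.2 km): east 1.2 sin 232° = -0.95, north 1.2 cos 232° = -0.74
Leg 2 (329°, 4.8 km): east 4.8 sin 329° = -2.47, north 4.8 cos 329° = 4.11
Leg 3 (039°, 2.6 km): east 2.6 sin 39° = 1.64, north 2.6 cos 39° = 2.02
Leg 4 (267°, 5.8 km): east 5.8 sin 267° = -5.79, north 5.8 cos 267° = -0.30
Summing: -7.57 km east, 5.09 km north → (-7.57, 5.09).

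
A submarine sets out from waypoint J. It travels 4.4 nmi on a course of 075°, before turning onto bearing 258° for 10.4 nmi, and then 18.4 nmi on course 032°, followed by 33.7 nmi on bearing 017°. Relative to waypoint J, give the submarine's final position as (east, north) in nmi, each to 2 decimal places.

(13.68, 46.81)

Leg 1 (075°, 4.4 nmi): east 4.4 sin 75° = 4.25, north 4.4 cos 75° = 1.14
Leg 2 (258°, 10.4 nmi): east 10.4 sin 258° = -10.17, north 10.4 cos 258° = -2.16
Leg 3 (032°, 18.4 nmi): east 18.4 sin 32° = 9.75, north 18.4 cos 32° = 15.60
Leg 4 (017°, 33.7 nmi): east 33.7 sin 17° = 9.85, north 33.7 cos 17° = 32.23
Summing: 13.68 nmi east, 46.81 nmi north → (13.68, 46.81).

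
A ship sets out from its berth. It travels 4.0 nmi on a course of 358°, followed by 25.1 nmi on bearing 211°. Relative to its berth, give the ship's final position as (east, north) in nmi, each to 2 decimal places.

(-13.07, -17.52)

Leg 1 (358°, 4.0 nmi): east 4.0 sin 358° = -0.14, north 4.0 cos 358° = 4.00
Leg 2 (211°, 25.1 nmi): east 25.1 sin 211° = -12.93, north 25.1 cos 211° = -21.51
Summing: -13.07 nmi east, -17.52 nmi north → (-13.07, -17.52).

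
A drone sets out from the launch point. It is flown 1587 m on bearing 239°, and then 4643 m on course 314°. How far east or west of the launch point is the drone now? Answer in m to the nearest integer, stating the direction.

Leg 1 (239°, 1587 m): east 1587 sin 239° = -1360.32, north 1587 cos 239° = -817.37
Leg 2 (314°, 4643 m): east 4643 sin 314° = -3339.89, north 4643 cos 314° = 3225.30
Net east component: -4700.22 m.

4700 m west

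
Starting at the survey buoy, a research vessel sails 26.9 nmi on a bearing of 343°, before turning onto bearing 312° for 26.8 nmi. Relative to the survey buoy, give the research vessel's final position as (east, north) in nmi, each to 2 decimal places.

(-27.78, 43.66)

Leg 1 (343°, 26.9 nmi): east 26.9 sin 343° = -7.86, north 26.9 cos 343° = 25.72
Leg 2 (312°, 26.8 nmi): east 26.8 sin 312° = -19.92, north 26.8 cos 312° = 17.93
Summing: -27.78 nmi east, 43.66 nmi north → (-27.78, 43.66).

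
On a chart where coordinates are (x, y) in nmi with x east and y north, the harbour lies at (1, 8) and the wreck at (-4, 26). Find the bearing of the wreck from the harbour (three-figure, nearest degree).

344°

Δeast = -4 − 1 = -5.00; Δnorth = 26 − 8 = 18.00.
Bearing = atan2(Δeast, Δnorth) mod 360° = 344.48° ≈ 344°.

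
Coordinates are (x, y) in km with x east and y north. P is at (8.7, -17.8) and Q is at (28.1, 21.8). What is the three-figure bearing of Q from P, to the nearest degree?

026°

Δeast = 28.1 − 8.7 = 19.40; Δnorth = 21.8 − -17.8 = 39.60.
Bearing = atan2(Δeast, Δnorth) mod 360° = 26.10° ≈ 026°.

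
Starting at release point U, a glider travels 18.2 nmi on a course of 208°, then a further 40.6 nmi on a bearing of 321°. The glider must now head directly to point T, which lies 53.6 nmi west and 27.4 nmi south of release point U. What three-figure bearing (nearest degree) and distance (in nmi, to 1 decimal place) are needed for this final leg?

204°, 47.1 nmi

Leg 1 (208°, 18.2 nmi): east 18.2 sin 208° = -8.54, north 18.2 cos 208° = -16.07
Leg 2 (321°, 40.6 nmi): east 40.6 sin 321° = -25.55, north 40.6 cos 321° = 31.55
Current position: (-34.09, 15.48). Target: (-53.6, -27.4). Remaining: Δeast = -19.51, Δnorth = -42.88.
Bearing = atan2(-19.51, -42.88) mod 360° = 204.46°; distance = √((-19.51)² + (-42.88)²) = 47.110 nmi.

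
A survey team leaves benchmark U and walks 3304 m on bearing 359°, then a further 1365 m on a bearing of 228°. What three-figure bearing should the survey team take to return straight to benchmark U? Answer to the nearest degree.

156°

Leg 1 (359°, 3304 m): east 3304 sin 359° = -57.66, north 3304 cos 359° = 3303.50
Leg 2 (228°, 1365 m): east 1365 sin 228° = -1014.39, north 1365 cos 228° = -913.36
Net displacement: -1072.06 east, 2390.13 north. Direction back to start is (1072.06, -2390.13): bearing = atan2(1072.06, -2390.13) mod 360° = 155.84° ≈ 156°.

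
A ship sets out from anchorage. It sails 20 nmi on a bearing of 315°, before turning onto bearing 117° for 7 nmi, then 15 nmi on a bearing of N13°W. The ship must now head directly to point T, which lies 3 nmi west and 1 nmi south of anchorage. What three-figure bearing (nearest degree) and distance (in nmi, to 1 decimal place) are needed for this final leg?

Leg 1 (315°, 20 nmi): east 20 sin 315° = -14.14, north 20 cos 315° = 14.14
Leg 2 (117°, 7 nmi): east 7 sin 117° = 6.24, north 7 cos 117° = -3.18
Leg 3 (N13°W, 15 nmi): east 15 sin 347° = -3.37, north 15 cos 347° = 14.62
Current position: (-11.28, 25.58). Target: (-3, -1). Remaining: Δeast = 8.28, Δnorth = -26.58.
Bearing = atan2(8.28, -26.58) mod 360° = 162.70°; distance = √((8.28)² + (-26.58)²) = 27.839 nmi.

163°, 27.8 nmi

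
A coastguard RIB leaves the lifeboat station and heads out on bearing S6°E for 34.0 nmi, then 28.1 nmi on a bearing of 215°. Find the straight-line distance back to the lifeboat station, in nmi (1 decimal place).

Leg 1 (S6°E, 34.0 nmi): east 34.0 sin 174° = 3.55, north 34.0 cos 174° = -33.81
Leg 2 (215°, 28.1 nmi): east 28.1 sin 215° = -16.12, north 28.1 cos 215° = -23.02
Net: -12.56 east, -56.83 north. Distance = √((-12.56)² + (-56.83)²) = 58.204 nmi.

58.2 nmi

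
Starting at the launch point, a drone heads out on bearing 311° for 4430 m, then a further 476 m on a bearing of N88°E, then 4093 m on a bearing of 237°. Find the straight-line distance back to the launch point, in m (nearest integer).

Leg 1 (311°, 4430 m): east 4430 sin 311° = -3343.36, north 4430 cos 311° = 2906.34
Leg 2 (N88°E, 476 m): east 476 sin 88° = 475.71, north 476 cos 88° = 16.61
Leg 3 (237°, 4093 m): east 4093 sin 237° = -3432.68, north 4093 cos 237° = -2229.21
Net: -6300.33 east, 693.75 north. Distance = √((-6300.33)² + (693.75)²) = 6338.412 m.

6338 m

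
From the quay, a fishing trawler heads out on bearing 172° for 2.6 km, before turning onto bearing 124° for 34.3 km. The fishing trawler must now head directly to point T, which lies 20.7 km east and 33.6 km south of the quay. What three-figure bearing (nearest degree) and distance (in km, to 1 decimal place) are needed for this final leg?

214°, 14.3 km

Leg 1 (172°, 2.6 km): east 2.6 sin 172° = 0.36, north 2.6 cos 172° = -2.57
Leg 2 (124°, 34.3 km): east 34.3 sin 124° = 28.44, north 34.3 cos 124° = -19.18
Current position: (28.80, -21.76). Target: (20.7, -33.6). Remaining: Δeast = -8.10, Δnorth = -11.84.
Bearing = atan2(-8.10, -11.84) mod 360° = 214.36°; distance = √((-8.10)² + (-11.84)²) = 14.348 km.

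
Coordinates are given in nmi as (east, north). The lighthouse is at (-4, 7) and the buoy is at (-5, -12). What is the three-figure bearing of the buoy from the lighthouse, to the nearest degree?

Δeast = -5 − -4 = -1.00; Δnorth = -12 − 7 = -19.00.
Bearing = atan2(Δeast, Δnorth) mod 360° = 183.01° ≈ 183°.

183°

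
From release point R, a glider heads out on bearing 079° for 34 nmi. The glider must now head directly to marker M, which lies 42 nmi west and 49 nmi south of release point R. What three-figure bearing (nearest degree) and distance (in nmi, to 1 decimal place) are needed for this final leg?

234°, 93.6 nmi

Leg 1 (079°, 34 nmi): east 34 sin 79° = 33.38, north 34 cos 79° = 6.49
Current position: (33.38, 6.49). Target: (-42, -49). Remaining: Δeast = -75.38, Δnorth = -55.49.
Bearing = atan2(-75.38, -55.49) mod 360° = 233.64°; distance = √((-75.38)² + (-55.49)²) = 93.596 nmi.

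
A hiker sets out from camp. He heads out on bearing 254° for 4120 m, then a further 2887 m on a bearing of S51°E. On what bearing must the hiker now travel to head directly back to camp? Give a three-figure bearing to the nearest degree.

Leg 1 (254°, 4120 m): east 4120 sin 254° = -3960.40, north 4120 cos 254° = -1135.63
Leg 2 (S51°E, 2887 m): east 2887 sin 129° = 2243.62, north 2887 cos 129° = -1816.85
Net displacement: -1716.78 east, -2952.47 north. Direction back to start is (1716.78, 2952.47): bearing = atan2(1716.78, 2952.47) mod 360° = 30.18° ≈ 030°.

030°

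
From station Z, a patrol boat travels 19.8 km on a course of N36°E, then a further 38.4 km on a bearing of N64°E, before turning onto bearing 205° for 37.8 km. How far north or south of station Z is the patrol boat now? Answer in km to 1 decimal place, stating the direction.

1.4 km south

Leg 1 (N36°E, 19.8 km): east 19.8 sin 36° = 11.64, north 19.8 cos 36° = 16.02
Leg 2 (N64°E, 38.4 km): east 38.4 sin 64° = 34.51, north 38.4 cos 64° = 16.83
Leg 3 (205°, 37.8 km): east 37.8 sin 205° = -15.97, north 37.8 cos 205° = -34.26
Net north component: -1.41 km.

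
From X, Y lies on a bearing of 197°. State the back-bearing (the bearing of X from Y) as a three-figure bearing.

017°

Back-bearing = 197° − 180° = 017°.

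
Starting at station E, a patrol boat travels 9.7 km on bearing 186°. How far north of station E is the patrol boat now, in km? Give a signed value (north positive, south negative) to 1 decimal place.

-9.6 km

Leg 1 (186°, 9.7 km): east 9.7 sin 186° = -1.01, north 9.7 cos 186° = -9.65
Net north component: -9.65 km.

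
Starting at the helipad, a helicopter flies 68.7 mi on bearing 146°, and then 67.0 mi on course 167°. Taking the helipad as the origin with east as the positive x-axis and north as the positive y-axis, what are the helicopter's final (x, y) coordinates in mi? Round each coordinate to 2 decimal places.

Leg 1 (146°, 68.7 mi): east 68.7 sin 146° = 38.42, north 68.7 cos 146° = -56.95
Leg 2 (167°, 67.0 mi): east 67.0 sin 167° = 15.07, north 67.0 cos 167° = -65.28
Summing: 53.49 mi east, -122.24 mi north → (53.49, -122.24).

(53.49, -122.24)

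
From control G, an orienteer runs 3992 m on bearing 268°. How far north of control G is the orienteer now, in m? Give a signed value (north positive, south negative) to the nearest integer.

-139 m

Leg 1 (268°, 3992 m): east 3992 sin 268° = -3989.57, north 3992 cos 268° = -139.32
Net north component: -139.32 m.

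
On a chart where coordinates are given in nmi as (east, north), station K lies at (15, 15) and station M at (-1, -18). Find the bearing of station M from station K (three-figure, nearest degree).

206°

Δeast = -1 − 15 = -16.00; Δnorth = -18 − 15 = -33.00.
Bearing = atan2(Δeast, Δnorth) mod 360° = 205.87° ≈ 206°.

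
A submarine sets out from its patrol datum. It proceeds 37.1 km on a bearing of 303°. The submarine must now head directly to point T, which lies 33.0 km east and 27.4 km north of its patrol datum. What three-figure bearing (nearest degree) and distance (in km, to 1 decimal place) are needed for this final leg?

Leg 1 (303°, 37.1 km): east 37.1 sin 303° = -31.11, north 37.1 cos 303° = 20.21
Current position: (-31.11, 20.21). Target: (33.0, 27.4). Remaining: Δeast = 64.11, Δnorth = 7.19.
Bearing = atan2(64.11, 7.19) mod 360° = 83.60°; distance = √((64.11)² + (7.19)²) = 64.517 km.

084°, 64.5 km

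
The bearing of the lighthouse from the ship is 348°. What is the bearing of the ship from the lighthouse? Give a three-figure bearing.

168°

Back-bearing = 348° − 180° = 168°.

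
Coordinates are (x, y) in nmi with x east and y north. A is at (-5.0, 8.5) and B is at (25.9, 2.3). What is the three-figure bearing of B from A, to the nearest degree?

Δeast = 25.9 − -5.0 = 30.90; Δnorth = 2.3 − 8.5 = -6.20.
Bearing = atan2(Δeast, Δnorth) mod 360° = 101.35° ≈ 101°.

101°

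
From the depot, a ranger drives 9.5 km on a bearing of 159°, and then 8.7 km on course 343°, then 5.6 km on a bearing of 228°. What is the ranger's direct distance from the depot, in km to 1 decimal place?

5.4 km

Leg 1 (159°, 9.5 km): east 9.5 sin 159° = 3.40, north 9.5 cos 159° = -8.87
Leg 2 (343°, 8.7 km): east 8.7 sin 343° = -2.54, north 8.7 cos 343° = 8.32
Leg 3 (228°, 5.6 km): east 5.6 sin 228° = -4.16, north 5.6 cos 228° = -3.75
Net: -3.30 east, -4.30 north. Distance = √((-3.30)² + (-4.30)²) = 5.418 km.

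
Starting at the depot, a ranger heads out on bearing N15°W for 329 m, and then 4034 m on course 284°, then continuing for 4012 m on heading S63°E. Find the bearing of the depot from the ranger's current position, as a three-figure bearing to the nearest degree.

039°

Leg 1 (N15°W, 329 m): east 329 sin 345° = -85.15, north 329 cos 345° = 317.79
Leg 2 (284°, 4034 m): east 4034 sin 284° = -3914.17, north 4034 cos 284° = 975.91
Leg 3 (S63°E, 4012 m): east 4012 sin 117° = 3574.72, north 4012 cos 117° = -1821.41
Net displacement: -424.61 east, -527.71 north. Direction back to start is (424.61, 527.71): bearing = atan2(424.61, 527.71) mod 360° = 38.82° ≈ 039°.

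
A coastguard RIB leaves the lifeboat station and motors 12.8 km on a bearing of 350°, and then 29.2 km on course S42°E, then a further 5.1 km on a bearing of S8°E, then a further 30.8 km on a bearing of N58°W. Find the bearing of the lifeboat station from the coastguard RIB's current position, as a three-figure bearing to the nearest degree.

Leg 1 (350°, 12.8 km): east 12.8 sin 350° = -2.22, north 12.8 cos 350° = 12.61
Leg 2 (S42°E, 29.2 km): east 29.2 sin 138° = 19.54, north 29.2 cos 138° = -21.70
Leg 3 (S8°E, 5.1 km): east 5.1 sin 172° = 0.71, north 5.1 cos 172° = -5.05
Leg 4 (N58°W, 30.8 km): east 30.8 sin 302° = -26.12, north 30.8 cos 302° = 16.32
Net displacement: -8.09 east, 2.18 north. Direction back to start is (8.09, -2.18): bearing = atan2(8.09, -2.18) mod 360° = 105.05° ≈ 105°.

105°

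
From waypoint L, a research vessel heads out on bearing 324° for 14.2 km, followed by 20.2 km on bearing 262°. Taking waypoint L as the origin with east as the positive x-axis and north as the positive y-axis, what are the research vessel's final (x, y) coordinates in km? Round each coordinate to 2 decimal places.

Leg 1 (324°, 14.2 km): east 14.2 sin 324° = -8.35, north 14.2 cos 324° = 11.49
Leg 2 (262°, 20.2 km): east 20.2 sin 262° = -20.00, north 20.2 cos 262° = -2.81
Summing: -28.35 km east, 8.68 km north → (-28.35, 8.68).

(-28.35, 8.68)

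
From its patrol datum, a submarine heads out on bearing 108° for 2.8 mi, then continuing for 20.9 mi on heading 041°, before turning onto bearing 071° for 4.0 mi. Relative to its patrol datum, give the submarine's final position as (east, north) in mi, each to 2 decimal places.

Leg 1 (108°, 2.8 mi): east 2.8 sin 108° = 2.66, north 2.8 cos 108° = -0.87
Leg 2 (041°, 20.9 mi): east 20.9 sin 41° = 13.71, north 20.9 cos 41° = 15.77
Leg 3 (071°, 4.0 mi): east 4.0 sin 71° = 3.78, north 4.0 cos 71° = 1.30
Summing: 20.16 mi east, 16.21 mi north → (20.16, 16.21).

(20.16, 16.21)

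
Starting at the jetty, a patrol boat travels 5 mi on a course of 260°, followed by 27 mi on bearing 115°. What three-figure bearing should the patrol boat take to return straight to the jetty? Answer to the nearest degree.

Leg 1 (260°, 5 mi): east 5 sin 260° = -4.92, north 5 cos 260° = -0.87
Leg 2 (115°, 27 mi): east 27 sin 115° = 24.47, north 27 cos 115° = -11.41
Net displacement: 19.55 east, -12.28 north. Direction back to start is (-19.55, 12.28): bearing = atan2(-19.55, 12.28) mod 360° = 302.14° ≈ 302°.

302°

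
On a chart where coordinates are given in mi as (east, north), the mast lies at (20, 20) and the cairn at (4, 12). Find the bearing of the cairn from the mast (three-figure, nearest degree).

Δeast = 4 − 20 = -16.00; Δnorth = 12 − 20 = -8.00.
Bearing = atan2(Δeast, Δnorth) mod 360° = 243.43° ≈ 243°.

243°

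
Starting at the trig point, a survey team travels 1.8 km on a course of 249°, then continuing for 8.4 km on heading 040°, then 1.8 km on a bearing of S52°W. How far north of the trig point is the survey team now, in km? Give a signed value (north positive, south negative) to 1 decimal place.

4.7 km

Leg 1 (249°, 1.8 km): east 1.8 sin 249° = -1.68, north 1.8 cos 249° = -0.65
Leg 2 (040°, 8.4 km): east 8.4 sin 40° = 5.40, north 8.4 cos 40° = 6.43
Leg 3 (S52°W, 1.8 km): east 1.8 sin 232° = -1.42, north 1.8 cos 232° = -1.11
Net north component: 4.68 km.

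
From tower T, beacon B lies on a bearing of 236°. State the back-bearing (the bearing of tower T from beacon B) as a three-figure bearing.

Back-bearing = 236° − 180° = 056°.

056°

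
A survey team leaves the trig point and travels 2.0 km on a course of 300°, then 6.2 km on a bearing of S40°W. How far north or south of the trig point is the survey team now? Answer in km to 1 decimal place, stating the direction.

3.7 km south

Leg 1 (300°, 2.0 km): east 2.0 sin 300° = -1.73, north 2.0 cos 300° = 1.00
Leg 2 (S40°W, 6.2 km): east 6.2 sin 220° = -3.99, north 6.2 cos 220° = -4.75
Net north component: -3.75 km.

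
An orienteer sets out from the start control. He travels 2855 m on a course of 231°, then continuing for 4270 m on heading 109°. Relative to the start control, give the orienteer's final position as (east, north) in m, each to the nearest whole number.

(1819, -3187)

Leg 1 (231°, 2855 m): east 2855 sin 231° = -2218.75, north 2855 cos 231° = -1796.71
Leg 2 (109°, 4270 m): east 4270 sin 109° = 4037.36, north 4270 cos 109° = -1390.18
Summing: 1818.61 m east, -3186.89 m north → (1819, -3187).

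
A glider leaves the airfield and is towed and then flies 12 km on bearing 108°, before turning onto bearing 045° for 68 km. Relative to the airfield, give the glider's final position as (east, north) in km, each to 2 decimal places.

Leg 1 (108°, 12 km): east 12 sin 108° = 11.41, north 12 cos 108° = -3.71
Leg 2 (045°, 68 km): east 68 sin 45° = 48.08, north 68 cos 45° = 48.08
Summing: 59.50 km east, 44.38 km north → (59.50, 44.38).

(59.50, 44.38)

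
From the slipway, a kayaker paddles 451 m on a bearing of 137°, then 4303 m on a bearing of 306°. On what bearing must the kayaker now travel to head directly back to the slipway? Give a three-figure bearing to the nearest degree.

Leg 1 (137°, 451 m): east 451 sin 137° = 307.58, north 451 cos 137° = -329.84
Leg 2 (306°, 4303 m): east 4303 sin 306° = -3481.20, north 4303 cos 306° = 2529.24
Net displacement: -3173.62 east, 2199.40 north. Direction back to start is (3173.62, -2199.40): bearing = atan2(3173.62, -2199.40) mod 360° = 124.72° ≈ 125°.

125°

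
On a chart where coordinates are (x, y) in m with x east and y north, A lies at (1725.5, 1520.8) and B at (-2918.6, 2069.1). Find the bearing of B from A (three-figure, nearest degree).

Δeast = -2918.6 − 1725.5 = -4644.10; Δnorth = 2069.1 − 1520.8 = 548.30.
Bearing = atan2(Δeast, Δnorth) mod 360° = 276.73° ≈ 277°.

277°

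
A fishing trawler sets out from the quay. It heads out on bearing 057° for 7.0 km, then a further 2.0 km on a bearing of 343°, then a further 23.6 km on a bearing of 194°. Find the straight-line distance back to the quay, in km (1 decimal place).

17.2 km

Leg 1 (057°, 7.0 km): east 7.0 sin 57° = 5.87, north 7.0 cos 57° = 3.81
Leg 2 (343°, 2.0 km): east 2.0 sin 343° = -0.58, north 2.0 cos 343° = 1.91
Leg 3 (194°, 23.6 km): east 23.6 sin 194° = -5.71, north 23.6 cos 194° = -22.90
Net: -0.42 east, -17.17 north. Distance = √((-0.42)² + (-17.17)²) = 17.179 km.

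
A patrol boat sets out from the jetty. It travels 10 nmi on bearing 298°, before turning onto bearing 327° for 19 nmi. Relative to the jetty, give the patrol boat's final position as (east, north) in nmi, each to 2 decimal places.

Leg 1 (298°, 10 nmi): east 10 sin 298° = -8.83, north 10 cos 298° = 4.69
Leg 2 (327°, 19 nmi): east 19 sin 327° = -10.35, north 19 cos 327° = 15.93
Summing: -19.18 nmi east, 20.63 nmi north → (-19.18, 20.63).

(-19.18, 20.63)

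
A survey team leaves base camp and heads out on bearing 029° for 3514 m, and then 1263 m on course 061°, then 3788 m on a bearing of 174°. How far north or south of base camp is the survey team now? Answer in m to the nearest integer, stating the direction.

82 m south

Leg 1 (029°, 3514 m): east 3514 sin 29° = 1703.62, north 3514 cos 29° = 3073.41
Leg 2 (061°, 1263 m): east 1263 sin 61° = 1104.64, north 1263 cos 61° = 612.31
Leg 3 (174°, 3788 m): east 3788 sin 174° = 395.95, north 3788 cos 174° = -3767.25
Net north component: -81.52 m.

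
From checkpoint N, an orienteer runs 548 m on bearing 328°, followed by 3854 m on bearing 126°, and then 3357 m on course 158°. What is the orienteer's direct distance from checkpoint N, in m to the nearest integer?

Leg 1 (328°, 548 m): east 548 sin 328° = -290.40, north 548 cos 328° = 464.73
Leg 2 (126°, 3854 m): east 3854 sin 126° = 3117.95, north 3854 cos 126° = -2265.32
Leg 3 (158°, 3357 m): east 3357 sin 158° = 1257.55, north 3357 cos 158° = -3112.56
Net: 4085.11 east, -4913.15 north. Distance = √((4085.11)² + (-4913.15)²) = 6389.614 m.

6390 m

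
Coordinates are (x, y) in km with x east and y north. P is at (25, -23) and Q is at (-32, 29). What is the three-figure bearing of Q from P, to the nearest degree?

312°

Δeast = -32 − 25 = -57.00; Δnorth = 29 − -23 = 52.00.
Bearing = atan2(Δeast, Δnorth) mod 360° = 312.37° ≈ 312°.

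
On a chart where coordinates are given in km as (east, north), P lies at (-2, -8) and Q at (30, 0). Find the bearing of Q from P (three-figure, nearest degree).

Δeast = 30 − -2 = 32.00; Δnorth = 0 − -8 = 8.00.
Bearing = atan2(Δeast, Δnorth) mod 360° = 75.96° ≈ 076°.

076°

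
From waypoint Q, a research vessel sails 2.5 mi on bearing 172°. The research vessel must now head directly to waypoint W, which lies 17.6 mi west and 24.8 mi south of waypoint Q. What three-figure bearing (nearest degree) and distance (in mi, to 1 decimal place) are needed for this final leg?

Leg 1 (172°, 2.5 mi): east 2.5 sin 172° = 0.35, north 2.5 cos 172° = -2.48
Current position: (0.35, -2.48). Target: (-17.6, -24.8). Remaining: Δeast = -17.95, Δnorth = -22.32.
Bearing = atan2(-17.95, -22.32) mod 360° = 218.80°; distance = √((-17.95)² + (-22.32)²) = 28.644 mi.

219°, 28.6 mi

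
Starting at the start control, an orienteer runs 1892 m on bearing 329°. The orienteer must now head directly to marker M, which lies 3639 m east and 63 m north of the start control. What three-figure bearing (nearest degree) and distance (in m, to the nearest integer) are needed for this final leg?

109°, 4870 m

Leg 1 (329°, 1892 m): east 1892 sin 329° = -974.45, north 1892 cos 329° = 1621.76
Current position: (-974.45, 1621.76). Target: (3639, 63). Remaining: Δeast = 4613.45, Δnorth = -1558.76.
Bearing = atan2(4613.45, -1558.76) mod 360° = 108.67°; distance = √((4613.45)² + (-1558.76)²) = 4869.669 m.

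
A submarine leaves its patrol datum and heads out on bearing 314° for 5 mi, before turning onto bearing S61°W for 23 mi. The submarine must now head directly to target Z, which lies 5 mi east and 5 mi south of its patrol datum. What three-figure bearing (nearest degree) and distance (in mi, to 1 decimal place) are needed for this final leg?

085°, 28.8 mi

Leg 1 (314°, 5 mi): east 5 sin 314° = -3.60, north 5 cos 314° = 3.47
Leg 2 (S61°W, 23 mi): east 23 sin 241° = -20.12, north 23 cos 241° = -11.15
Current position: (-23.71, -7.68). Target: (5, -5). Remaining: Δeast = 28.71, Δnorth = 2.68.
Bearing = atan2(28.71, 2.68) mod 360° = 84.67°; distance = √((28.71)² + (2.68)²) = 28.838 mi.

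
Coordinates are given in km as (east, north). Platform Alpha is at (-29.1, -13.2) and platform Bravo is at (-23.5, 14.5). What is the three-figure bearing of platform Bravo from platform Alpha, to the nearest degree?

011°

Δeast = -23.5 − -29.1 = 5.60; Δnorth = 14.5 − -13.2 = 27.70.
Bearing = atan2(Δeast, Δnorth) mod 360° = 11.43° ≈ 011°.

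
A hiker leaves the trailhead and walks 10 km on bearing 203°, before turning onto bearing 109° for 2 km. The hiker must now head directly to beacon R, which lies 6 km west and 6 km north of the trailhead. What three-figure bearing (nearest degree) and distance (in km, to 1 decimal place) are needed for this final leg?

Leg 1 (203°, 10 km): east 10 sin 203° = -3.91, north 10 cos 203° = -9.21
Leg 2 (109°, 2 km): east 2 sin 109° = 1.89, north 2 cos 109° = -0.65
Current position: (-2.02, -9.86). Target: (-6, 6). Remaining: Δeast = -3.98, Δnorth = 15.86.
Bearing = atan2(-3.98, 15.86) mod 360° = 345.90°; distance = √((-3.98)² + (15.86)²) = 16.349 km.

346°, 16.3 km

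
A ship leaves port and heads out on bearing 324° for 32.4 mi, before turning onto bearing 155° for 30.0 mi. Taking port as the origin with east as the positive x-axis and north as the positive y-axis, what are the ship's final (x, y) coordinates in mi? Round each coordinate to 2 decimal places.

(-6.37, -0.98)

Leg 1 (324°, 32.4 mi): east 32.4 sin 324° = -19.04, north 32.4 cos 324° = 26.21
Leg 2 (155°, 30.0 mi): east 30.0 sin 155° = 12.68, north 30.0 cos 155° = -27.19
Summing: -6.37 mi east, -0.98 mi north → (-6.37, -0.98).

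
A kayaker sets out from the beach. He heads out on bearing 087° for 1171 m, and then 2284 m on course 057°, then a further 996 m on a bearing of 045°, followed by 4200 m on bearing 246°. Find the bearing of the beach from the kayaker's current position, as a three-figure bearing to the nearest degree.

171°

Leg 1 (087°, 1171 m): east 1171 sin 87° = 1169.40, north 1171 cos 87° = 61.29
Leg 2 (057°, 2284 m): east 2284 sin 57° = 1915.52, north 2284 cos 57° = 1243.96
Leg 3 (045°, 996 m): east 996 sin 45° = 704.28, north 996 cos 45° = 704.28
Leg 4 (246°, 4200 m): east 4200 sin 246° = -3836.89, north 4200 cos 246° = -1708.29
Net displacement: -47.69 east, 301.23 north. Direction back to start is (47.69, -301.23): bearing = atan2(47.69, -301.23) mod 360° = 171.00° ≈ 171°.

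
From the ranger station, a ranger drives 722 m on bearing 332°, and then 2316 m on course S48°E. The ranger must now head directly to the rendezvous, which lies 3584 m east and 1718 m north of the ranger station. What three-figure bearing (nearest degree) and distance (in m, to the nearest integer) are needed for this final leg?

Leg 1 (332°, 722 m): east 722 sin 332° = -338.96, north 722 cos 332° = 637.49
Leg 2 (S48°E, 2316 m): east 2316 sin 132° = 1721.12, north 2316 cos 132° = -1549.71
Current position: (1382.16, -912.22). Target: (3584, 1718). Remaining: Δeast = 2201.84, Δnorth = 2630.22.
Bearing = atan2(2201.84, 2630.22) mod 360° = 39.93°; distance = √((2201.84)² + (2630.22)²) = 3430.179 m.

040°, 3430 m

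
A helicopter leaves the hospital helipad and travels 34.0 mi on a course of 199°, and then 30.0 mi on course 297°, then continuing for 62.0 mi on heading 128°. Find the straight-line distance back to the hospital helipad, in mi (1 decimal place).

57.8 mi

Leg 1 (199°, 34.0 mi): east 34.0 sin 199° = -11.07, north 34.0 cos 199° = -32.15
Leg 2 (297°, 30.0 mi): east 30.0 sin 297° = -26.73, north 30.0 cos 297° = 13.62
Leg 3 (128°, 62.0 mi): east 62.0 sin 128° = 48.86, north 62.0 cos 128° = -38.17
Net: 11.06 east, -56.70 north. Distance = √((11.06)² + (-56.70)²) = 57.767 mi.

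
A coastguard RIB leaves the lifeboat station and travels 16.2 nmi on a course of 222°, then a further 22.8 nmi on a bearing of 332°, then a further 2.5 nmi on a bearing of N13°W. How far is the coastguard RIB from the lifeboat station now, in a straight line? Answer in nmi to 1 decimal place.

24.5 nmi

Leg 1 (222°, 16.2 nmi): east 16.2 sin 222° = -10.84, north 16.2 cos 222° = -12.04
Leg 2 (332°, 22.8 nmi): east 22.8 sin 332° = -10.70, north 22.8 cos 332° = 20.13
Leg 3 (N13°W, 2.5 nmi): east 2.5 sin 347° = -0.56, north 2.5 cos 347° = 2.44
Net: -22.11 east, 10.53 north. Distance = √((-22.11)² + (10.53)²) = 24.485 nmi.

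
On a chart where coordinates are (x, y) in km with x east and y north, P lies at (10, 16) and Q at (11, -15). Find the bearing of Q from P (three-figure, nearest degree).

178°

Δeast = 11 − 10 = 1.00; Δnorth = -15 − 16 = -31.00.
Bearing = atan2(Δeast, Δnorth) mod 360° = 178.15° ≈ 178°.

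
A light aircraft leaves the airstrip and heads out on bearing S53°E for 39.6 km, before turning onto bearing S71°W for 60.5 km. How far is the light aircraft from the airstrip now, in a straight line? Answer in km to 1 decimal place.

50.5 km

Leg 1 (S53°E, 39.6 km): east 39.6 sin 127° = 31.63, north 39.6 cos 127° = -23.83
Leg 2 (S71°W, 60.5 km): east 60.5 sin 251° = -57.20, north 60.5 cos 251° = -19.70
Net: -25.58 east, -43.53 north. Distance = √((-25.58)² + (-43.53)²) = 50.487 km.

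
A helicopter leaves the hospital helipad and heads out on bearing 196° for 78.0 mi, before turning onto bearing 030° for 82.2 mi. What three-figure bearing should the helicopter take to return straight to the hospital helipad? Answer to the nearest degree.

Leg 1 (196°, 78.0 mi): east 78.0 sin 196° = -21.50, north 78.0 cos 196° = -74.98
Leg 2 (030°, 82.2 mi): east 82.2 sin 30° = 41.10, north 82.2 cos 30° = 71.19
Net displacement: 19.60 east, -3.79 north. Direction back to start is (-19.60, 3.79): bearing = atan2(-19.60, 3.79) mod 360° = 280.95° ≈ 281°.

281°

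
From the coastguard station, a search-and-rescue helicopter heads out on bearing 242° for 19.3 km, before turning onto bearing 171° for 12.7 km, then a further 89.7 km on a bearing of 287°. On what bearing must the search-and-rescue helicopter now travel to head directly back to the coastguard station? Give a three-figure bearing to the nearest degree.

093°

Leg 1 (242°, 19.3 km): east 19.3 sin 242° = -17.04, north 19.3 cos 242° = -9.06
Leg 2 (171°, 12.7 km): east 12.7 sin 171° = 1.99, north 12.7 cos 171° = -12.54
Leg 3 (287°, 89.7 km): east 89.7 sin 287° = -85.78, north 89.7 cos 287° = 26.23
Net displacement: -100.83 east, 4.62 north. Direction back to start is (100.83, -4.62): bearing = atan2(100.83, -4.62) mod 360° = 92.62° ≈ 093°.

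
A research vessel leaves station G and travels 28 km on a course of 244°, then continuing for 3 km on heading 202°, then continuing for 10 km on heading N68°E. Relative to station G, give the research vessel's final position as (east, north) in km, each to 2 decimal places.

(-17.02, -11.31)

Leg 1 (244°, 28 km): east 28 sin 244° = -25.17, north 28 cos 244° = -12.27
Leg 2 (202°, 3 km): east 3 sin 202° = -1.12, north 3 cos 202° = -2.78
Leg 3 (N68°E, 10 km): east 10 sin 68° = 9.27, north 10 cos 68° = 3.75
Summing: -17.02 km east, -11.31 km north → (-17.02, -11.31).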